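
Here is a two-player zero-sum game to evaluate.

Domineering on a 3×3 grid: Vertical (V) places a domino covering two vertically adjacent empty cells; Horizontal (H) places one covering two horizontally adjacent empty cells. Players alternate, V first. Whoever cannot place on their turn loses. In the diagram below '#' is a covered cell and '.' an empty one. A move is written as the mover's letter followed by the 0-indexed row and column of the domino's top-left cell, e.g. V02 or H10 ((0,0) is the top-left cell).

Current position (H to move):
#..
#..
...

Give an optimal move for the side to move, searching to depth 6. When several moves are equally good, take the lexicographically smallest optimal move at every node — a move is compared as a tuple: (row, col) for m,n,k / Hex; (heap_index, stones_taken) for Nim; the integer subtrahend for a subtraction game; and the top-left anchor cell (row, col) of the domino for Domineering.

H's best at [#../#../...]: H11

[#../#../...] H move#1: H01:-1/###/#../..., H11:+1/#../###/...*, H20:-1/#../#../##., H21:-1/#../#../.##
[#../###/...] end (terminal -1, V#2); searched #../#../... to 6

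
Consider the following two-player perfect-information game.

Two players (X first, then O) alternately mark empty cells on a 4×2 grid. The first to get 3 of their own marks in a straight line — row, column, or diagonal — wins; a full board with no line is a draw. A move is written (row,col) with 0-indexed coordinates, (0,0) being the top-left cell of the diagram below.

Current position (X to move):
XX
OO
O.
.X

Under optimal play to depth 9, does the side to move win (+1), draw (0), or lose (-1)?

value(XX/OO/O./.X, X) = 0

ply 1, X at XX/OO/O./.X | (2,1)=-1→XX/OO/OX/.X; (3,0)=+0→XX/OO/O./XX*
ply 2, O at XX/OO/O./XX | (2,1)=+0→XX/OO/OO/XX*
ply 3: XX/OO/OO/XX is terminal +0 (X); from XX/OO/O./.X depth 9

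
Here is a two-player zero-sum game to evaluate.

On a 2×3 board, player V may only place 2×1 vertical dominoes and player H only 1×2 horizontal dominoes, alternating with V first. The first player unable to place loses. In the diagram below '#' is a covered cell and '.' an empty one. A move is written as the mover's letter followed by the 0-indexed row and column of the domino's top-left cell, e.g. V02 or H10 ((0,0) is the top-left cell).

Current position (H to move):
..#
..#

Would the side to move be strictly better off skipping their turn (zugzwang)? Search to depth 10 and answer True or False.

zugzwang(..#/..#, H) = False

p1 H@[..#/..#]: H00[###/..#]+1* H10[..#/###]+1
p2 V@[###/..#] terminal -1; root [..#/..#] d10
pass branch (V moves first from the same position):
  | p1 V@[..#/..#]: V00[#.#/#.#]+1* V01[.##/.##]+1
  | p2 H@[#.#/#.#] terminal -1; root [..#/..#] d10
H moving scores +1; H passing scores -1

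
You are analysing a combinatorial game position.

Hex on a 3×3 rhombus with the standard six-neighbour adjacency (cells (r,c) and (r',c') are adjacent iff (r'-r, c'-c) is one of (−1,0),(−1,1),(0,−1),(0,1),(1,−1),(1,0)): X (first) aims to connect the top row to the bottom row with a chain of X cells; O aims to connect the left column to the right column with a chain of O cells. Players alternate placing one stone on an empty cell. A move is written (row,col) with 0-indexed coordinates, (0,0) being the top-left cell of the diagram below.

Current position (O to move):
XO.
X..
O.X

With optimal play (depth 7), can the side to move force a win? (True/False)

O winning at [XO./X../O.X]: True

ply 1, O at XO./X../O.X | (0,2)=-1→XOO/X../O.X; (1,1)=+1→XO./XO./O.X*; (1,2)=+1→XO./X.O/O.X; (2,1)=-1→XO./X../OOX
ply 2, X at XO./XO./O.X | (0,2)=-1→XOX/XO./O.X*; (1,2)=-1→XO./XOX/O.X; (2,1)=-1→XO./XO./OXX
ply 3, O at XOX/XO./O.X | (1,2)=+1→XOX/XOO/O.X*; (2,1)=-1→XOX/XO./OOX
ply 4: XOX/XOO/O.X is terminal -1 (X); from XO./X../O.X depth 7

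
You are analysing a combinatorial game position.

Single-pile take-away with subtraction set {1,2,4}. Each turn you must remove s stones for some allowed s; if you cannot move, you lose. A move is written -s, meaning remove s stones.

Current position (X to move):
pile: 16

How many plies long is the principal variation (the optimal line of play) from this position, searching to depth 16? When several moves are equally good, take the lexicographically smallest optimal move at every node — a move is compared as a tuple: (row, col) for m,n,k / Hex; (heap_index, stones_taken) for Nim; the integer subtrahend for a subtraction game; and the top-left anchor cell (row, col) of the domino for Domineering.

ply 1, X at 16 | -1=+1→15*; -2=-1→14; -4=+1→12
ply 2, O at 15 | -1=-1→14*; -2=-1→13; -4=-1→11
ply 3, X at 14 | -1=-1→13; -2=+1→12*; -4=-1→10
ply 4, O at 12 | -1=-1→11*; -2=-1→10; -4=-1→8
ply 5, X at 11 | -1=-1→10; -2=+1→9*; -4=-1→7
ply 6, O at 9 | -1=-1→8*; -2=-1→7; -4=-1→5
ply 7, X at 8 | -1=-1→7; -2=+1→6*; -4=-1→4
ply 8, O at 6 | -1=-1→5*; -2=-1→4; -4=-1→2
ply 9, X at 5 | -1=-1→4; -2=+1→3*; -4=-1→1
ply 10, O at 3 | -1=-1→2*; -2=-1→1
ply 11, X at 2 | -1=-1→1; -2=+1→0*
ply 12: 0 is terminal -1 (O); from 16 depth 16

PV length from [16]: 11 plies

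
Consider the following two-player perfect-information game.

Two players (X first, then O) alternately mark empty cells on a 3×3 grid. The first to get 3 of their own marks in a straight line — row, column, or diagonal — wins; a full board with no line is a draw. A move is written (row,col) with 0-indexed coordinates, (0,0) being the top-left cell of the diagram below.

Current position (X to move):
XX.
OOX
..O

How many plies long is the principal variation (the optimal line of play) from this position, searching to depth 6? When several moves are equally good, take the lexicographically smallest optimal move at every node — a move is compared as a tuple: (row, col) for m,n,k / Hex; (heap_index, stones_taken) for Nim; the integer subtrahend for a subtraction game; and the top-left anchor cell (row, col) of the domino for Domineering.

PV length from [XX./OOX/..O]: 1 ply

p1 X@[XX./OOX/..O]: (0,2)[XXX/OOX/..O]+1* (2,0)[XX./OOX/X.O]+0 (2,1)[XX./OOX/.XO]+0
p2 O@[XXX/OOX/..O] terminal -1; root [XX./OOX/..O] d6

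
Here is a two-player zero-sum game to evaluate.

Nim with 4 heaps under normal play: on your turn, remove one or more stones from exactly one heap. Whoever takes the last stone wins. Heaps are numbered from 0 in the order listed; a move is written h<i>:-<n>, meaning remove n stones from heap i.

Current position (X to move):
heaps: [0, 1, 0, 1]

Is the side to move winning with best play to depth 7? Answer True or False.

X winning at [(0,1,0,1)]: False

ply 1, X at (0,1,0,1) | h1:-1=-1→(0,0,0,1)*; h3:-1=-1→(0,1,0,0)
ply 2, O at (0,0,0,1) | h3:-1=+1→(0,0,0,0)*
ply 3: (0,0,0,0) is terminal -1 (X); from (0,1,0,1) depth 7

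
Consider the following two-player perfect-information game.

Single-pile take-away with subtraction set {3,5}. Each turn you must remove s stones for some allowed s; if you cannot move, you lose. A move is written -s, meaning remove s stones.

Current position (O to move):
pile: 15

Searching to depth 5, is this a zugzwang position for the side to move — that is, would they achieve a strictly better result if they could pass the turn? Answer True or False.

zugzwang(15, O) = False

ply 1, O at 15 | -3=-1→12; -5=+1→10*
ply 2, X at 10 | -3=-1→7*; -5=-1→5
ply 3, O at 7 | -3=-1→4; -5=+1→2*
ply 4: 2 is terminal -1 (X); from 15 depth 5
if O skipped the turn, X would face:
~ ply 1, X at 15 | -3=-1→12; -5=+1→10*
~ ply 2, O at 10 | -3=-1→7*; -5=-1→5
~ ply 3, X at 7 | -3=-1→4; -5=+1→2*
~ ply 4: 2 is terminal -1 (O); from 15 depth 5
compare (O): move=+1 vs pass=-1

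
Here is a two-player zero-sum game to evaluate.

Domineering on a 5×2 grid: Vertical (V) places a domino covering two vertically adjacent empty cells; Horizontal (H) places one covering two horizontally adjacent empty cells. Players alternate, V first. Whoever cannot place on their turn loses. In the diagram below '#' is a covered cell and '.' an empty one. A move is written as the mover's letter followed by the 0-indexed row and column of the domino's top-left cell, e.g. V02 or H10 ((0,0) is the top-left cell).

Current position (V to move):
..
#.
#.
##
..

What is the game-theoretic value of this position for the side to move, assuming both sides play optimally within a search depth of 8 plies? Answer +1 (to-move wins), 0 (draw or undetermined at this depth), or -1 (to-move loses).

[../#./#./##/..] V move#1: V01:-1/.#/##/#./##/..*, V11:-1/../##/##/##/..
[.#/##/#./##/..] H move#2: H40:+1/.#/##/#./##/##*
[.#/##/#./##/##] end (terminal -1, V#3); searched ../#./#./##/.. to 8

value(../#./#./##/.., V) = -1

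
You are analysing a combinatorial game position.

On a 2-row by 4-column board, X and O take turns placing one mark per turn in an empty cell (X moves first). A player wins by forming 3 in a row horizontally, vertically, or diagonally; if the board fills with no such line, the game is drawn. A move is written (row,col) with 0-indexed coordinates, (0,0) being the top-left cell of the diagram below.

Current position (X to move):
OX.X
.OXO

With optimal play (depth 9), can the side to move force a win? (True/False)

X winning at [OX.X/.OXO]: True

p1 X@[OX.X/.OXO]: (0,2)[OXXX/.OXO]+1* (1,0)[OX.X/XOXO]+0
p2 O@[OXXX/.OXO] terminal -1; root [OX.X/.OXO] d9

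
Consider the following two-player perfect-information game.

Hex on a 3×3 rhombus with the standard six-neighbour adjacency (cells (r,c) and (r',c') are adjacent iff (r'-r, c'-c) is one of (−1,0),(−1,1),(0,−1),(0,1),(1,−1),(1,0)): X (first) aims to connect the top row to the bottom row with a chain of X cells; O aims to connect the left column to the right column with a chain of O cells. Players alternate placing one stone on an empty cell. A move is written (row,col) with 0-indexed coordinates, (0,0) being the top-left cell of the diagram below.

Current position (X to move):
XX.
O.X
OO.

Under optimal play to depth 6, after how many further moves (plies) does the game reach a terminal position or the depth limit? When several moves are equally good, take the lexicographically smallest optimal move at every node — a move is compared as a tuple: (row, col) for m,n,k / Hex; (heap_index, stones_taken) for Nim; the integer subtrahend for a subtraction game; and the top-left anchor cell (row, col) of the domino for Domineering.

PV length from [XX./O.X/OO.]: 3 plies

ply 1, X at XX./O.X/OO. | (0,2)=-1→XXX/O.X/OO.; (1,1)=-1→XX./OXX/OO.; (2,2)=+1→XX./O.X/OOX*
ply 2, O at XX./O.X/OOX | (0,2)=-1→XXO/O.X/OOX*; (1,1)=-1→XX./OOX/OOX
ply 3, X at XXO/O.X/OOX | (1,1)=+1→XXO/OXX/OOX*
ply 4: XXO/OXX/OOX is terminal -1 (O); from XX./O.X/OO. depth 6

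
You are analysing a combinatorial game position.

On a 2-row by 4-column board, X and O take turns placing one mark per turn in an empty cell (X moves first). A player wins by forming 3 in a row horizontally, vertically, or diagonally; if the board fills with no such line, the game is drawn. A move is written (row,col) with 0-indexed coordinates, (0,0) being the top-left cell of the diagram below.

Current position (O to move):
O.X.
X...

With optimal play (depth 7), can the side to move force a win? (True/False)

O winning at [O.X./X...]: False

[O.X./X...] O move#1: (0,1):+0/OOX./X...*, (0,3):+0/O.XO/X..., (1,1):+0/O.X./XO.., (1,2):+0/O.X./X.O., (1,3):+0/O.X./X..O
[OOX./X...] X move#2: (0,3):+0/OOXX/X...*, (1,1):+0/OOX./XX.., (1,2):+0/OOX./X.X., (1,3):+0/OOX./X..X
[OOXX/X...] O move#3: (1,1):+0/OOXX/XO..*, (1,2):+0/OOXX/X.O., (1,3):+0/OOXX/X..O
[OOXX/XO..] X move#4: (1,2):+0/OOXX/XOX.*, (1,3):+0/OOXX/XO.X
[OOXX/XOX.] O move#5: (1,3):+0/OOXX/XOXO*
[OOXX/XOXO] end (terminal +0, X#6); searched O.X./X... to 7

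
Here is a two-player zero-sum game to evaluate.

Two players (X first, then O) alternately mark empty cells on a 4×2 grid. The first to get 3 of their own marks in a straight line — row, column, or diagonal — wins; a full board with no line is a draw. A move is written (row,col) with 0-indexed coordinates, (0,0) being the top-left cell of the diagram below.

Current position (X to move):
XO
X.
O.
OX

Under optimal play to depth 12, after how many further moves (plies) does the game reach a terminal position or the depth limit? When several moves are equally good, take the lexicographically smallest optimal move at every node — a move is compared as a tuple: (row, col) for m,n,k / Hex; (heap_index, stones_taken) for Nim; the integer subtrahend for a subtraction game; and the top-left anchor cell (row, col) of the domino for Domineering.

PV length from [XO/X./O./OX]: 2 plies

ply 1, X at XO/X./O./OX | (1,1)=+0→XO/XX/O./OX*; (2,1)=+0→XO/X./OX/OX
ply 2, O at XO/XX/O./OX | (2,1)=+0→XO/XX/OO/OX*
ply 3: XO/XX/OO/OX is terminal +0 (X); from XO/X./O./OX depth 12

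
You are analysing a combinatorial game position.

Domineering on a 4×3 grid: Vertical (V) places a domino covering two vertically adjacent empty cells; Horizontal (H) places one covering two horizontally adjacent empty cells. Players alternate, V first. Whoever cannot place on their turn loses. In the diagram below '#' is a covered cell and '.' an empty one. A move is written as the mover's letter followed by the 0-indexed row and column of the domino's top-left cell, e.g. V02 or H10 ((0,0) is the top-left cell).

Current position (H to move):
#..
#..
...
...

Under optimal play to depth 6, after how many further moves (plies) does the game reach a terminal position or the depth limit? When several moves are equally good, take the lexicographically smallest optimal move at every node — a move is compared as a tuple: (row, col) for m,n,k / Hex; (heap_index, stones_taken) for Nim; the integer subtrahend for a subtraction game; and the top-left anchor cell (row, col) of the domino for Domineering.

ply 1, H at #../#../.../... | H01=-1→###/#../.../...*; H11=-1→#../###/.../...; H20=-1→#../#../##./...; H21=-1→#../#../.##/...; H30=-1→#../#../.../##.; H31=-1→#../#../.../.##
ply 2, V at ###/#../.../... | V11=+1→###/##./.#./...*; V12=-1→###/#.#/..#/...; V20=-1→###/#../#../#..; V21=+1→###/#../.#./.#.; V22=-1→###/#../..#/..#
ply 3, H at ###/##./.#./... | H30=-1→###/##./.#./##.*; H31=-1→###/##./.#./.##
ply 4, V at ###/##./.#./##. | V12=+1→###/###/.##/##.*; V22=+1→###/##./.##/###
ply 5: ###/###/.##/##. is terminal -1 (H); from #../#../.../... depth 6

PV length from [#../#../.../...]: 4 plies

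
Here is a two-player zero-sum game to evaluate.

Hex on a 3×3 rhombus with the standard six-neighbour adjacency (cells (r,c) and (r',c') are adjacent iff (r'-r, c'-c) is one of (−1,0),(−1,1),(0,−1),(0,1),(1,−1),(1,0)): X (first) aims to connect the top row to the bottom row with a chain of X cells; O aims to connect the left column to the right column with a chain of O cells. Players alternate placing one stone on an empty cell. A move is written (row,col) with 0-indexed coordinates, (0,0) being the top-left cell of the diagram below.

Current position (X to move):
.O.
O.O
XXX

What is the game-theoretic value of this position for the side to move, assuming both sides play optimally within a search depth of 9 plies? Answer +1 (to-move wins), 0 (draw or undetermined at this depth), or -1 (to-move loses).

[.O./O.O/XXX] X move#1: (0,0):-1/XO./O.O/XXX*, (0,2):-1/.OX/O.O/XXX, (1,1):-1/.O./OXO/XXX
[XO./O.O/XXX] O move#2: (0,2):+1/XOO/O.O/XXX*, (1,1):+1/XO./OOO/XXX
[XOO/O.O/XXX] end (terminal -1, X#3); searched .O./O.O/XXX to 9

value(.O./O.O/XXX, X) = -1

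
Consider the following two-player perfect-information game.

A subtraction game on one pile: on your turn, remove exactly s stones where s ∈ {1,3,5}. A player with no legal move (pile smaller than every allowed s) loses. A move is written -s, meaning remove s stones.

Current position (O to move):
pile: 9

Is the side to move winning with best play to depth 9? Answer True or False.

p1 O@[9]: -1[8]+1* -3[6]+1 -5[4]+1
p2 X@[8]: -1[7]-1* -3[5]-1 -5[3]-1
p3 O@[7]: -1[6]+1* -3[4]+1 -5[2]+1
p4 X@[6]: -1[5]-1* -3[3]-1 -5[1]-1
p5 O@[5]: -1[4]+1* -3[2]+1 -5[0]+1
p6 X@[4]: -1[3]-1* -3[1]-1
p7 O@[3]: -1[2]+1* -3[0]+1
p8 X@[2]: -1[1]-1*
p9 O@[1]: -1[0]+1*
p10 X@[0] terminal -1; root [9] d9

O winning at [9]: True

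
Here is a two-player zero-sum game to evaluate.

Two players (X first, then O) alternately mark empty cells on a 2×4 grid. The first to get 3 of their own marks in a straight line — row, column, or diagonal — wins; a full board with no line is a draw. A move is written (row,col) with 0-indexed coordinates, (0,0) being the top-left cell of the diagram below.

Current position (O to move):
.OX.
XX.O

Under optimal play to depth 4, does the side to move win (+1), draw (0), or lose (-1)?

value(.OX./XX.O, O) = 0

[.OX./XX.O] O move#1: (0,0):-1/OOX./XX.O, (0,3):-1/.OXO/XX.O, (1,2):+0/.OX./XXOO*
[.OX./XXOO] X move#2: (0,0):+0/XOX./XXOO*, (0,3):+0/.OXX/XXOO
[XOX./XXOO] O move#3: (0,3):+0/XOXO/XXOO*
[XOXO/XXOO] end (terminal +0, X#4); searched .OX./XX.O to 4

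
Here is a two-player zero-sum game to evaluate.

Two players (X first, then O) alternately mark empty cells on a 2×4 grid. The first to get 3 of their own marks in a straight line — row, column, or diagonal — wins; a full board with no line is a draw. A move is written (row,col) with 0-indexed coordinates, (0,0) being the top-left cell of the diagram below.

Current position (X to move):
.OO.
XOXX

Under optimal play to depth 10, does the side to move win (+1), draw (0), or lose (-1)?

value(.OO./XOXX, X) = -1

ply 1, X at .OO./XOXX | (0,0)=-1→XOO./XOXX*; (0,3)=-1→.OOX/XOXX
ply 2, O at XOO./XOXX | (0,3)=+1→XOOO/XOXX*
ply 3: XOOO/XOXX is terminal -1 (X); from .OO./XOXX depth 10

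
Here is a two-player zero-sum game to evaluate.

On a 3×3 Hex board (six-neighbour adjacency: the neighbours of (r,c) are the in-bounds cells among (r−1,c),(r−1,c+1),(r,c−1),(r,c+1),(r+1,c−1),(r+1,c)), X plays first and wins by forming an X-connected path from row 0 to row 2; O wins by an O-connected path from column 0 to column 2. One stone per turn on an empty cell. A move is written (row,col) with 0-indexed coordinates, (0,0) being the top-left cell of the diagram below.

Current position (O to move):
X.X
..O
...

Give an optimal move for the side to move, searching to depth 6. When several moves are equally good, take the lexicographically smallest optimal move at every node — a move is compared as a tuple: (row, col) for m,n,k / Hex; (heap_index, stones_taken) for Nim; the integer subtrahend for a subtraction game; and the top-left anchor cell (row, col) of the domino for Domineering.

p1 O@[X.X/..O/...]: (0,1)[XOX/..O/...]-1 (1,0)[X.X/O.O/...]-1 (1,1)[X.X/.OO/...]+1* (2,0)[X.X/..O/O..]+1 (2,1)[X.X/..O/.O.]-1 (2,2)[X.X/..O/..O]-1
p2 X@[X.X/.OO/...]: (0,1)[XXX/.OO/...]-1* (1,0)[X.X/XOO/...]-1 (2,0)[X.X/.OO/X..]-1 (2,1)[X.X/.OO/.X.]-1 (2,2)[X.X/.OO/..X]-1
p3 O@[XXX/.OO/...]: (1,0)[XXX/OOO/...]+1* (2,0)[XXX/.OO/O..]+1 (2,1)[XXX/.OO/.O.]+1 (2,2)[XXX/.OO/..O]+1
p4 X@[XXX/OOO/...] terminal -1; root [X.X/..O/...] d6

O's best at [X.X/..O/...]: (1,1)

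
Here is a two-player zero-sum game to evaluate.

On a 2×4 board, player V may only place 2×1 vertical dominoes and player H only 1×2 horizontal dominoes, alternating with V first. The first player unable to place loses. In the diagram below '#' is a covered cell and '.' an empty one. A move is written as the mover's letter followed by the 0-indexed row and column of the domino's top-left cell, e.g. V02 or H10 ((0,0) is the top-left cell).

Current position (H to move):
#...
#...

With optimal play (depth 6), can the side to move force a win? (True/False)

H winning at [#.../#...]: True

[#.../#...] H move#1: H01:+1/###./#...*, H02:+1/#.##/#..., H11:+1/#.../###., H12:+1/#.../#.##
[###./#...] V move#2: V03:-1/####/#..#*
[####/#..#] H move#3: H11:+1/####/####*
[####/####] end (terminal -1, V#4); searched #.../#... to 6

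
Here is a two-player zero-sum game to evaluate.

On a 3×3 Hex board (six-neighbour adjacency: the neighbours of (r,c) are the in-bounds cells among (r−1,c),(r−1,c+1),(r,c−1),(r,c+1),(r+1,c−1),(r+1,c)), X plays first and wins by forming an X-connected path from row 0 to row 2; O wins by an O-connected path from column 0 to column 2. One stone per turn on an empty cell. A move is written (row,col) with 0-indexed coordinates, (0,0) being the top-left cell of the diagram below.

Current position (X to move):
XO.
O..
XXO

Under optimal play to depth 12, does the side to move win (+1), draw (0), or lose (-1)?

value(XO./O../XXO, X) = +1

p1 X@[XO./O../XXO]: (0,2)[XOX/O../XXO]+1* (1,1)[XO./OX./XXO]-1 (1,2)[XO./O.X/XXO]-1
p2 O@[XOX/O../XXO]: (1,1)[XOX/OO./XXO]-1* (1,2)[XOX/O.O/XXO]-1
p3 X@[XOX/OO./XXO]: (1,2)[XOX/OOX/XXO]+1*
p4 O@[XOX/OOX/XXO] terminal -1; root [XO./O../XXO] d12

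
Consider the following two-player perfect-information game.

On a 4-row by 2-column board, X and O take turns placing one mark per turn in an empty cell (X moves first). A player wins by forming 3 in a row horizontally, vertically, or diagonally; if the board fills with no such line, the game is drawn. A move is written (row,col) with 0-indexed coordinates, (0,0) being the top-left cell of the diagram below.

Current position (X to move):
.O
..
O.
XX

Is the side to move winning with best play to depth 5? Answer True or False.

X winning at [.O/../O./XX]: False

[.O/../O./XX] X move#1: (0,0):+0/XO/../O./XX*, (1,0):+0/.O/X./O./XX, (1,1):+0/.O/.X/O./XX, (2,1):+0/.O/../OX/XX
[XO/../O./XX] O move#2: (1,0):+0/XO/O./O./XX*, (1,1):+0/XO/.O/O./XX, (2,1):+0/XO/../OO/XX
[XO/O./O./XX] X move#3: (1,1):+0/XO/OX/O./XX*, (2,1):+0/XO/O./OX/XX
[XO/OX/O./XX] O move#4: (2,1):+0/XO/OX/OO/XX*
[XO/OX/OO/XX] end (terminal +0, X#5); searched .O/../O./XX to 5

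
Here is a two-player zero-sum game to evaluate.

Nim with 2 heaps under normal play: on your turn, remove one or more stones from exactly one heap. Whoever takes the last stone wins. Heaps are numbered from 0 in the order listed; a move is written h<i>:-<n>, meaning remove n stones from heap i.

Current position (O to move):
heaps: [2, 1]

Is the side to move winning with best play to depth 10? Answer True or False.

O winning at [(2,1)]: True

ply 1, O at (2,1) | h0:-1=+1→(1,1)*; h0:-2=-1→(0,1); h1:-1=-1→(2,0)
ply 2, X at (1,1) | h0:-1=-1→(0,1)*; h1:-1=-1→(1,0)
ply 3, O at (0,1) | h1:-1=+1→(0,0)*
ply 4: (0,0) is terminal -1 (X); from (2,1) depth 10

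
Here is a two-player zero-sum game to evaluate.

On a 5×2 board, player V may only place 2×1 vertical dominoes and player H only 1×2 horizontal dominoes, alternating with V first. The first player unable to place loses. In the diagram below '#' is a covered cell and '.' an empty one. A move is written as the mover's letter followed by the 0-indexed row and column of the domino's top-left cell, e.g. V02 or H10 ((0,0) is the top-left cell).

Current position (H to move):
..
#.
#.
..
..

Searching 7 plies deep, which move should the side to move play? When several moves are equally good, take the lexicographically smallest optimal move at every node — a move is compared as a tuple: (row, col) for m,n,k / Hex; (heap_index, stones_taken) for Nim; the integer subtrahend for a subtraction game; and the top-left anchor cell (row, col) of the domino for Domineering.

H's best at [../#./#./../..]: H30

[../#./#./../..] H move#1: H00:-1/##/#./#./../.., H30:+1/../#./#./##/..*, H40:+1/../#./#./../##
[../#./#./##/..] V move#2: V01:-1/.#/##/#./##/..*, V11:-1/../##/##/##/..
[.#/##/#./##/..] H move#3: H40:+1/.#/##/#./##/##*
[.#/##/#./##/##] end (terminal -1, V#4); searched ../#./#./../.. to 7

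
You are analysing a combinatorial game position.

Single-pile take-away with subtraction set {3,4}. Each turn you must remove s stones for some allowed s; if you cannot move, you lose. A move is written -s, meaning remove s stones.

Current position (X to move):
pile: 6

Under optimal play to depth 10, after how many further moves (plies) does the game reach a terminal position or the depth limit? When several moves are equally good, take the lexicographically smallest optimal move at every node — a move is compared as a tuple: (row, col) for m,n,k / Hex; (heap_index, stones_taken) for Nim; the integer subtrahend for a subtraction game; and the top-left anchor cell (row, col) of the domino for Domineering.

PV length from [6]: 1 ply

ply 1, X at 6 | -3=-1→3; -4=+1→2*
ply 2: 2 is terminal -1 (O); from 6 depth 10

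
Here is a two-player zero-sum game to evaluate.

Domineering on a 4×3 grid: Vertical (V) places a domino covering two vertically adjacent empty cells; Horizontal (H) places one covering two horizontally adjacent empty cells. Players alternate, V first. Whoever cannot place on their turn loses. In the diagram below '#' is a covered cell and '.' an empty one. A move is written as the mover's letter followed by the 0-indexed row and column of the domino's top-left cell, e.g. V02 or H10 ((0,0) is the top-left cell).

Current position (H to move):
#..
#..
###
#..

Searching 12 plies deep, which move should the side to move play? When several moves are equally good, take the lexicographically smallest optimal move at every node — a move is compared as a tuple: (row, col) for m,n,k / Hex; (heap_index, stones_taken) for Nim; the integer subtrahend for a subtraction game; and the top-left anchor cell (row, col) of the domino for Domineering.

H's best at [#../#../###/#..]: H01

[#../#../###/#..] H move#1: H01:+1/###/#../###/#..*, H11:+1/#../###/###/#.., H31:-1/#../#../###/###
[###/#../###/#..] end (terminal -1, V#2); searched #../#../###/#.. to 12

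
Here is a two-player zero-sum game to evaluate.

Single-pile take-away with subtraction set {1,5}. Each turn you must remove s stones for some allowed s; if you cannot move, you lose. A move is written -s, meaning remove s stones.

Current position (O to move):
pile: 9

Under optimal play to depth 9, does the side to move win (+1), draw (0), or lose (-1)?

p1 O@[9]: -1[8]+1* -5[4]+1
p2 X@[8]: -1[7]-1* -5[3]-1
p3 O@[7]: -1[6]+1* -5[2]+1
p4 X@[6]: -1[5]-1* -5[1]-1
p5 O@[5]: -1[4]+1* -5[0]+1
p6 X@[4]: -1[3]-1*
p7 O@[3]: -1[2]+1*
p8 X@[2]: -1[1]-1*
p9 O@[1]: -1[0]+1*
p10 X@[0] terminal -1; root [9] d9

value(9, O) = +1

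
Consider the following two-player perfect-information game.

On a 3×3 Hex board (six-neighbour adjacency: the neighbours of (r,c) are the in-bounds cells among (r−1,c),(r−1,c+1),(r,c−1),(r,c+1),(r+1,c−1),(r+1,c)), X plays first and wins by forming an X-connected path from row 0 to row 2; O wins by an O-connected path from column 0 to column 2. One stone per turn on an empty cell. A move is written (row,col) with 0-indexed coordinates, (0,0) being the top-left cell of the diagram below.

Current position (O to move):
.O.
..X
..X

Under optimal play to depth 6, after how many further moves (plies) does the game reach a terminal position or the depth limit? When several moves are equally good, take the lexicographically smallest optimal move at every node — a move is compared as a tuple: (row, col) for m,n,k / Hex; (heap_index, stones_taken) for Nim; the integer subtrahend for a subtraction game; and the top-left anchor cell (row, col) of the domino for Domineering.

ply 1, O at .O./..X/..X | (0,0)=-1→OO./..X/..X; (0,2)=+1→.OO/..X/..X*; (1,0)=-1→.O./O.X/..X; (1,1)=-1→.O./.OX/..X; (2,0)=-1→.O./..X/O.X; (2,1)=-1→.O./..X/.OX
ply 2, X at .OO/..X/..X | (0,0)=-1→XOO/..X/..X*; (1,0)=-1→.OO/X.X/..X; (1,1)=-1→.OO/.XX/..X; (2,0)=-1→.OO/..X/X.X; (2,1)=-1→.OO/..X/.XX
ply 3, O at XOO/..X/..X | (1,0)=+1→XOO/O.X/..X*; (1,1)=+1→XOO/.OX/..X; (2,0)=+1→XOO/..X/O.X; (2,1)=-1→XOO/..X/.OX
ply 4: XOO/O.X/..X is terminal -1 (X); from .O./..X/..X depth 6

PV length from [.O./..X/..X]: 3 plies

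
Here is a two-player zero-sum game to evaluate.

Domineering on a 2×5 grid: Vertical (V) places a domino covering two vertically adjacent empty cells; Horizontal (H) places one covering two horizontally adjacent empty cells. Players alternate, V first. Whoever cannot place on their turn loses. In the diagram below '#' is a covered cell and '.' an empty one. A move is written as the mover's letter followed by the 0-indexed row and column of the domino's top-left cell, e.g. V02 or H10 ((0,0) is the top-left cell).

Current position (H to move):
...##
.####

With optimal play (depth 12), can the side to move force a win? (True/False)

ply 1, H at ...##/.#### | H00=+1→##.##/.####*; H01=-1→.####/.####
ply 2: ##.##/.#### is terminal -1 (V); from ...##/.#### depth 12

H winning at [...##/.####]: True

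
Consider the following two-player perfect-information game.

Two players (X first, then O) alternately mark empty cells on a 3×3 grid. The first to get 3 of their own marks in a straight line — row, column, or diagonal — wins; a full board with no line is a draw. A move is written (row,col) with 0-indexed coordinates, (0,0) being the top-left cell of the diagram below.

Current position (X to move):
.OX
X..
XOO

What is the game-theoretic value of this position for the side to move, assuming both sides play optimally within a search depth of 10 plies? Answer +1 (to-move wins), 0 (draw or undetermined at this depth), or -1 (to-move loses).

value(.OX/X../XOO, X) = +1

[.OX/X../XOO] X move#1: (0,0):+1/XOX/X../XOO*, (1,1):+1/.OX/XX./XOO, (1,2):-1/.OX/X.X/XOO
[XOX/X../XOO] end (terminal -1, O#2); searched .OX/X../XOO to 10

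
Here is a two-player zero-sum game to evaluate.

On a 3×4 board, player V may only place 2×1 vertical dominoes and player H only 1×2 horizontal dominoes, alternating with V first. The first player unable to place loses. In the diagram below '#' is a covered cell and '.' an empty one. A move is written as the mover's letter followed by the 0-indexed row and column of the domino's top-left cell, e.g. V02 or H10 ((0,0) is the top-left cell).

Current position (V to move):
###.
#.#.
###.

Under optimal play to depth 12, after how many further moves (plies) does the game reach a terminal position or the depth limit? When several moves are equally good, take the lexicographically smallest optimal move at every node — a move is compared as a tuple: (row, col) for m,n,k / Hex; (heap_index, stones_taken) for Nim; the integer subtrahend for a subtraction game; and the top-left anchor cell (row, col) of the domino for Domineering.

p1 V@[###./#.#./###.]: V03[####/#.##/###.]+1* V13[###./#.##/####]+1
p2 H@[####/#.##/###.] terminal -1; root [###./#.#./###.] d12

PV length from [###./#.#./###.]: 1 ply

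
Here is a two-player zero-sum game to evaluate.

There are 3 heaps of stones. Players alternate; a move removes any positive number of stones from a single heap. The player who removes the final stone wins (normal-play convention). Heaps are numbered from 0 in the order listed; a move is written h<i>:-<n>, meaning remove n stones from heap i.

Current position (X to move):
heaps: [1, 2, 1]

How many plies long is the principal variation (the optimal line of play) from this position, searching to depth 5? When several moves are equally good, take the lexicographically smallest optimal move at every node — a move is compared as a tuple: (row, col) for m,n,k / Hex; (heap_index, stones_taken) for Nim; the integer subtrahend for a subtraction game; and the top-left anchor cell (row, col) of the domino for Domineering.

PV length from [(1,2,1)]: 3 plies

p1 X@[(1,2,1)]: h0:-1[(0,2,1)]-1 h1:-1[(1,1,1)]-1 h1:-2[(1,0,1)]+1* h2:-1[(1,2,0)]-1
p2 O@[(1,0,1)]: h0:-1[(0,0,1)]-1* h2:-1[(1,0,0)]-1
p3 X@[(0,0,1)]: h2:-1[(0,0,0)]+1*
p4 O@[(0,0,0)] terminal -1; root [(1,2,1)] d5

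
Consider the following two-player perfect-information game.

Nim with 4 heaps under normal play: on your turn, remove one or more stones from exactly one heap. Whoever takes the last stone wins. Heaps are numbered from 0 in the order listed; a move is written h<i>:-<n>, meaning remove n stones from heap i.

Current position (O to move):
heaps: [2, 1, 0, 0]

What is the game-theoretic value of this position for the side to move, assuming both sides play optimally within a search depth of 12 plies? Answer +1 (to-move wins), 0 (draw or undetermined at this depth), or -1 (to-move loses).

value((2,1,0,0), O) = +1

p1 O@[(2,1,0,0)]: h0:-1[(1,1,0,0)]+1* h0:-2[(0,1,0,0)]-1 h1:-1[(2,0,0,0)]-1
p2 X@[(1,1,0,0)]: h0:-1[(0,1,0,0)]-1* h1:-1[(1,0,0,0)]-1
p3 O@[(0,1,0,0)]: h1:-1[(0,0,0,0)]+1*
p4 X@[(0,0,0,0)] terminal -1; root [(2,1,0,0)] d12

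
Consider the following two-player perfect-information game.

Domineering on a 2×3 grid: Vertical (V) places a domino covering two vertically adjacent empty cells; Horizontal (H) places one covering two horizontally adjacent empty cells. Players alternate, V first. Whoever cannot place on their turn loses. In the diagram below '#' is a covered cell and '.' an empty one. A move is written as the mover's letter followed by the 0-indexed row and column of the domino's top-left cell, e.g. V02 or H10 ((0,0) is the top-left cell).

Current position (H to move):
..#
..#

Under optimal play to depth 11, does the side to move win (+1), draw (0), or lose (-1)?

value(..#/..#, H) = +1

p1 H@[..#/..#]: H00[###/..#]+1* H10[..#/###]+1
p2 V@[###/..#] terminal -1; root [..#/..#] d11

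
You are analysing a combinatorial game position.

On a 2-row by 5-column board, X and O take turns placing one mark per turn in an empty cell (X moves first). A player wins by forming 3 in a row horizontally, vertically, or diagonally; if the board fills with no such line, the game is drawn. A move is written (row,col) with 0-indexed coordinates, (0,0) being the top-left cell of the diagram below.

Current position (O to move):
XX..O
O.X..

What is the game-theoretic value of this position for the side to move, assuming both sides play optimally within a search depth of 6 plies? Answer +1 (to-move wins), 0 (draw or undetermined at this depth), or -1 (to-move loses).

value(XX..O/O.X.., O) = 0

ply 1, O at XX..O/O.X.. | (0,2)=+0→XXO.O/O.X..*; (0,3)=-1→XX.OO/O.X..; (1,1)=-1→XX..O/OOX..; (1,3)=-1→XX..O/O.XO.; (1,4)=-1→XX..O/O.X.O
ply 2, X at XXO.O/O.X.. | (0,3)=+0→XXOXO/O.X..*; (1,1)=-1→XXO.O/OXX..; (1,3)=-1→XXO.O/O.XX.; (1,4)=-1→XXO.O/O.X.X
ply 3, O at XXOXO/O.X.. | (1,1)=+0→XXOXO/OOX..*; (1,3)=+0→XXOXO/O.XO.; (1,4)=+0→XXOXO/O.X.O
ply 4, X at XXOXO/OOX.. | (1,3)=+0→XXOXO/OOXX.*; (1,4)=+0→XXOXO/OOX.X
ply 5, O at XXOXO/OOXX. | (1,4)=+0→XXOXO/OOXXO*
ply 6: XXOXO/OOXXO is terminal +0 (X); from XX..O/O.X.. depth 6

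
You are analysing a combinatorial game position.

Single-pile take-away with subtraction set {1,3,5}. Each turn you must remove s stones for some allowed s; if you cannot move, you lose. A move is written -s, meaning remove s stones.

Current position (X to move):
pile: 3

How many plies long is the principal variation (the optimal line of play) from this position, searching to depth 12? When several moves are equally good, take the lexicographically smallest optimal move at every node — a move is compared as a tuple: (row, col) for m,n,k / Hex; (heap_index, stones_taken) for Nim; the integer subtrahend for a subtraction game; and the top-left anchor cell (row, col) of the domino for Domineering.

PV length from [3]: 3 plies

[3] X move#1: -1:+1/2*, -3:+1/0
[2] O move#2: -1:-1/1*
[1] X move#3: -1:+1/0*
[0] end (terminal -1, O#4); searched 3 to 12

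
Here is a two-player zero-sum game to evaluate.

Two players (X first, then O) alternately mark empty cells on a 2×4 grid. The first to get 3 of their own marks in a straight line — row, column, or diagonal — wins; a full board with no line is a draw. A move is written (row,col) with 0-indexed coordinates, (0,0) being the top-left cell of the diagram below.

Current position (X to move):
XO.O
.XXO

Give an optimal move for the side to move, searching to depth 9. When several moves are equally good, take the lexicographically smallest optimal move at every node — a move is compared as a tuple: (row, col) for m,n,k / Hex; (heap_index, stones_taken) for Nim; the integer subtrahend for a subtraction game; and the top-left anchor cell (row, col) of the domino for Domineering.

p1 X@[XO.O/.XXO]: (0,2)[XOXO/.XXO]+0 (1,0)[XO.O/XXXO]+1*
p2 O@[XO.O/XXXO] terminal -1; root [XO.O/.XXO] d9

X's best at [XO.O/.XXO]: (1,0)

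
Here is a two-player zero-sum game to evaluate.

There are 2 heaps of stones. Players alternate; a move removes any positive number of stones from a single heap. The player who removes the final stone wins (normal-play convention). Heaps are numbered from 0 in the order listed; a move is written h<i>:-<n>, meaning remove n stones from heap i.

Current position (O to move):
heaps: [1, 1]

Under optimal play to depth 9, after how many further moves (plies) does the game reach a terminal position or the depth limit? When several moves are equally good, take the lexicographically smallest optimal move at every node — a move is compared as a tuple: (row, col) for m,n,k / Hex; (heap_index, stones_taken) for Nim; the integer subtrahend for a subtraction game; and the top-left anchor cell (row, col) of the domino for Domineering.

PV length from [(1,1)]: 2 plies

[(1,1)] O move#1: h0:-1:-1/(0,1)*, h1:-1:-1/(1,0)
[(0,1)] X move#2: h1:-1:+1/(0,0)*
[(0,0)] end (terminal -1, O#3); searched (1,1) to 9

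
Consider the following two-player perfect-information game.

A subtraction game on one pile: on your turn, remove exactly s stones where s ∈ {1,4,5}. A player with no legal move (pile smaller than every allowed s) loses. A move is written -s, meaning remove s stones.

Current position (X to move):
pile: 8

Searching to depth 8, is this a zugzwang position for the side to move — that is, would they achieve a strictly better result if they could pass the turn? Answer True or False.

p1 X@[8]: -1[7]-1* -4[4]-1 -5[3]-1
p2 O@[7]: -1[6]-1 -4[3]-1 -5[2]+1*
p3 X@[2]: -1[1]-1*
p4 O@[1]: -1[0]+1*
p5 X@[0] terminal -1; root [8] d8
if X skipped the turn, O would face:
~ p1 O@[8]: -1[7]-1* -4[4]-1 -5[3]-1
~ p2 X@[7]: -1[6]-1 -4[3]-1 -5[2]+1*
~ p3 O@[2]: -1[1]-1*
~ p4 X@[1]: -1[0]+1*
~ p5 O@[0] terminal -1; root [8] d8
compare (X): move=-1 vs pass=+1

zugzwang(8, X) = True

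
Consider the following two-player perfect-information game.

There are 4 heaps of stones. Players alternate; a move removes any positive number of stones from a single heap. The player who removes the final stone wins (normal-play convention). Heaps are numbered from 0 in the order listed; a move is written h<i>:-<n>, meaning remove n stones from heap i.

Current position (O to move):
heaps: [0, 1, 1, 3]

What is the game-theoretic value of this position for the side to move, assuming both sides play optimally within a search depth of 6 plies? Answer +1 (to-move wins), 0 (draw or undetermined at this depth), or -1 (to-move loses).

[(0,1,1,3)] O move#1: h1:-1:-1/(0,0,1,3), h2:-1:-1/(0,1,0,3), h3:-1:-1/(0,1,1,2), h3:-2:-1/(0,1,1,1), h3:-3:+1/(0,1,1,0)*
[(0,1,1,0)] X move#2: h1:-1:-1/(0,0,1,0)*, h2:-1:-1/(0,1,0,0)
[(0,0,1,0)] O move#3: h2:-1:+1/(0,0,0,0)*
[(0,0,0,0)] end (terminal -1, X#4); searched (0,1,1,3) to 6

value((0,1,1,3), O) = +1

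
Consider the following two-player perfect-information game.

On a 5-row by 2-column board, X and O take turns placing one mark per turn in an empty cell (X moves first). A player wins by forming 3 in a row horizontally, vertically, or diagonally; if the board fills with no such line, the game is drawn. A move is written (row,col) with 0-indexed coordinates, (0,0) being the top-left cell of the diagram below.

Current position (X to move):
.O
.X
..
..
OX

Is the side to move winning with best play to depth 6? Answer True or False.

p1 X@[.O/.X/../../OX]: (0,0)[XO/.X/../../OX]+0* (1,0)[.O/XX/../../OX]+0 (2,0)[.O/.X/X./../OX]+0 (2,1)[.O/.X/.X/../OX]+0 (3,0)[.O/.X/../X./OX]+0 (3,1)[.O/.X/../.X/OX]+0
p2 O@[XO/.X/../../OX]: (1,0)[XO/OX/../../OX]+0* (2,0)[XO/.X/O./../OX]+0 (2,1)[XO/.X/.O/../OX]+0 (3,0)[XO/.X/../O./OX]+0 (3,1)[XO/.X/../.O/OX]+0
p3 X@[XO/OX/../../OX]: (2,0)[XO/OX/X./../OX]+0* (2,1)[XO/OX/.X/../OX]+0 (3,0)[XO/OX/../X./OX]+0 (3,1)[XO/OX/../.X/OX]+0
p4 O@[XO/OX/X./../OX]: (2,1)[XO/OX/XO/../OX]+0* (3,0)[XO/OX/X./O./OX]+0 (3,1)[XO/OX/X./.O/OX]+0
p5 X@[XO/OX/XO/../OX]: (3,0)[XO/OX/XO/X./OX]+0* (3,1)[XO/OX/XO/.X/OX]+0
p6 O@[XO/OX/XO/X./OX]: (3,1)[XO/OX/XO/XO/OX]+0*
p7 X@[XO/OX/XO/XO/OX] terminal +0; root [.O/.X/../../OX] d6

X winning at [.O/.X/../../OX]: False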